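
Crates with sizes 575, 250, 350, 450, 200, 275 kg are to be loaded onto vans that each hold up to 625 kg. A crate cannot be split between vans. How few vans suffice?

4

Total = 575 + 450 + 350 + 275 + 250 + 200 = 2100 kg.
Lower bound: ⌈2100/625⌉ = 4 vans.
A packing using 4 vans:
  van 1: 575 = 575
  van 2: 450 = 450
  van 3: 350 + 275 = 625
  van 4: 250 + 200 = 450
This matches the lower bound, so 4 is optimal.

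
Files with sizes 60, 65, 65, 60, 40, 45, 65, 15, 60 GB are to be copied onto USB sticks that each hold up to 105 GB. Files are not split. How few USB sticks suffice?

Total = 65 + 65 + 65 + 60 + 60 + 60 + 45 + 40 + 15 = 475 GB.
Lower bound: ⌈475/105⌉ = 5 USB sticks.
Also, 6 files each exceed 105/2 GB, and no two of those can share a USB stick, so at least 6 USB sticks are needed.
A packing using 6 USB sticks:
  USB stick 1: 65 + 40 = 105
  USB stick 2: 65 + 15 = 80
  USB stick 3: 65 = 65
  USB stick 4: 60 + 45 = 105
  USB stick 5: 60 = 60
  USB stick 6: 60 = 60
This matches the lower bound, so 6 is optimal.

6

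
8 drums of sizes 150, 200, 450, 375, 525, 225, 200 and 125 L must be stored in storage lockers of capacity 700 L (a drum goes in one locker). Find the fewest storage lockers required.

4

Total = 525 + 450 + 375 + 225 + 200 + 200 + 150 + 125 = 2250 L.
Lower bound: ⌈2250/700⌉ = 4 storage lockers.
A packing using 4 storage lockers:
  locker 1: 525 + 150 = 675
  locker 2: 450 + 225 = 675
  locker 3: 375 + 200 + 125 = 700
  locker 4: 200 = 200
This matches the lower bound, so 4 is optimal.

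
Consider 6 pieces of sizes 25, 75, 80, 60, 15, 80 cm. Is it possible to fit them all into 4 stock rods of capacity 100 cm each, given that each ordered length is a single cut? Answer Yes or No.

A valid assignment using 4 stock rods:
  stock rod 1: 80 + 15 = 95
  stock rod 2: 80 = 80
  stock rod 3: 75 + 25 = 100
  stock rod 4: 60 = 60
Every load is within 100 cm, so 4 stock rods suffice.

Yes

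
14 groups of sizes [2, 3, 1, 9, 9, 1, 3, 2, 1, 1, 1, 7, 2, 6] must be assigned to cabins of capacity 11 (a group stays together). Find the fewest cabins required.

5

Total = 9 + 9 + 7 + 6 + 3 + 3 + 2 + 2 + 2 + 1 + 1 + 1 + 1 + 1 = 48.
Lower bound: ⌈48/11⌉ = 5 cabins.
A packing using 5 cabins:
  cabin 1: 9 + 2 = 11
  cabin 2: 9 + 2 = 11
  cabin 3: 7 + 3 + 1 = 11
  cabin 4: 6 + 3 + 2 = 11
  cabin 5: 1 + 1 + 1 + 1 = 4
This matches the lower bound, so 5 is optimal.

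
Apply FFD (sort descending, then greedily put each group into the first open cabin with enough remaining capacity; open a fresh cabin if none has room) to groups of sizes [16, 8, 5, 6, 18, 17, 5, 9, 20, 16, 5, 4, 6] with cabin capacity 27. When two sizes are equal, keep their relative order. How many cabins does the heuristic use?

6

Sorted descending: 20, 18, 17, 16, 16, 9, 8, 6, 6, 5, 5, 5, 4.
  20 → cabin 1 (new)  [load 20/27]
  18 → cabin 2 (new)  [load 18/27]
  17 → cabin 3 (new)  [load 17/27]
  16 → cabin 4 (new)  [load 16/27]
  16 → cabin 5 (new)  [load 16/27]
  9 → cabin 2  [load 27/27]
  8 → cabin 3  [load 25/27]
  6 → cabin 1  [load 26/27]
  6 → cabin 4  [load 22/27]
  5 → cabin 4  [load 27/27]
  5 → cabin 5  [load 21/27]
  5 → cabin 5  [load 26/27]
  4 → cabin 6 (new)  [load 4/27]
6 cabins opened.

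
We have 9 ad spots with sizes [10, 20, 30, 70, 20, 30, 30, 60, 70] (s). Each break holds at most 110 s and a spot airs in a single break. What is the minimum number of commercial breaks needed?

Total = 70 + 70 + 60 + 30 + 30 + 30 + 20 + 20 + 10 = 340 s.
Lower bound: ⌈340/110⌉ = 4 commercial breaks.
A packing using 4 commercial breaks:
  break 1: 70 + 30 + 10 = 110
  break 2: 70 + 30 = 100
  break 3: 60 + 30 + 20 = 110
  break 4: 20 = 20
This matches the lower bound, so 4 is optimal.

4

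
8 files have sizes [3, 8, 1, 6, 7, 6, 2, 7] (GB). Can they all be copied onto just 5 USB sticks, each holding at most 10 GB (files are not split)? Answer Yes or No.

Yes

A valid assignment using 5 USB sticks:
  USB stick 1: 8 + 2 = 10
  USB stick 2: 7 + 3 = 10
  USB stick 3: 7 + 1 = 8
  USB stick 4: 6 = 6
  USB stick 5: 6 = 6
Every load is within 10 GB, so 5 USB sticks suffice.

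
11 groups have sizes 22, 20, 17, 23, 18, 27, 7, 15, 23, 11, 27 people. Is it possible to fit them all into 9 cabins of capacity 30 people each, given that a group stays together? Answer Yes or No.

A valid assignment using 9 cabins:
  cabin 1: 27 = 27
  cabin 2: 27 = 27
  cabin 3: 23 + 7 = 30
  cabin 4: 23 = 23
  cabin 5: 22 = 22
  cabin 6: 20 = 20
  cabin 7: 18 + 11 = 29
  cabin 8: 17 = 17
  cabin 9: 15 = 15
Every load is within 30 people, so 9 cabins suffice.

Yes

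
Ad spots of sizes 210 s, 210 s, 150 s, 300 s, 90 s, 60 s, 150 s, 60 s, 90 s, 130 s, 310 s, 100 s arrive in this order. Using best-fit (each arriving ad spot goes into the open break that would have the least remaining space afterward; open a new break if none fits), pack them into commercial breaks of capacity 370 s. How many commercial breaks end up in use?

6

  210 → break 1 (new)  [load 210/370]
  210 → break 2 (new)  [load 210/370]
  150 → break 1  [load 360/370]
  300 → break 3 (new)  [load 300/370]
  90 → break 2  [load 300/370]
  60 → break 2  [load 360/370]
  150 → break 4 (new)  [load 150/370]
  60 → break 3  [load 360/370]
  90 → break 4  [load 240/370]
  130 → break 4  [load 370/370]
  310 → break 5 (new)  [load 310/370]
  100 → break 6 (new)  [load 100/370]
6 commercial breaks opened.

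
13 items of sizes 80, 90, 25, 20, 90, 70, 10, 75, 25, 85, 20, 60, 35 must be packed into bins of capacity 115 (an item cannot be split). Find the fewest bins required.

Total = 90 + 90 + 85 + 80 + 75 + 70 + 60 + 35 + 25 + 25 + 20 + 20 + 10 = 685.
Lower bound: ⌈685/115⌉ = 6 bins.
Also, 7 items each exceed 115/2, and no two of those can share a bin, so at least 7 bins are needed.
A packing using 7 bins:
  bin 1: 90 + 25 = 115
  bin 2: 90 + 25 = 115
  bin 3: 85 + 20 + 10 = 115
  bin 4: 80 + 35 = 115
  bin 5: 75 + 20 = 95
  bin 6: 70 = 70
  bin 7: 60 = 60
This matches the lower bound, so 7 is optimal.

7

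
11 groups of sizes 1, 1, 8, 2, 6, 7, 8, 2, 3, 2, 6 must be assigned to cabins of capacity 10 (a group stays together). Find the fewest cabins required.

Total = 8 + 8 + 7 + 6 + 6 + 3 + 2 + 2 + 2 + 1 + 1 = 46.
Lower bound: ⌈46/10⌉ = 5 cabins.
A packing using 5 cabins:
  cabin 1: 8 + 2 = 10
  cabin 2: 8 + 2 = 10
  cabin 3: 7 + 3 = 10
  cabin 4: 6 + 2 + 1 + 1 = 10
  cabin 5: 6 = 6
This matches the lower bound, so 5 is optimal.

5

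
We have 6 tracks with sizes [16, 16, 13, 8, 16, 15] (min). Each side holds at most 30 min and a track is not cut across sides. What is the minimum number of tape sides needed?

4

Total = 16 + 16 + 16 + 15 + 13 + 8 = 84 min.
Lower bound: ⌈84/30⌉ = 3 tape sides.
A packing using 4 tape sides:
  side 1: 16 + 13 = 29
  side 2: 16 + 8 = 24
  side 3: 16 = 16
  side 4: 15 = 15
No arrangement into 3 tape sides stays within capacity, so 4 is optimal.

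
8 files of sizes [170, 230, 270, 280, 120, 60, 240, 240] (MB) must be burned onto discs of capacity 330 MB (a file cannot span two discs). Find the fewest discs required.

Total = 280 + 270 + 240 + 240 + 230 + 170 + 120 + 60 = 1610 MB.
Lower bound: ⌈1610/330⌉ = 5 discs.
Also, 6 files each exceed 165 MB, and no two of those can share a disc, so at least 6 discs are needed.
A packing using 6 discs:
  disc 1: 280 = 280
  disc 2: 270 + 60 = 330
  disc 3: 240 = 240
  disc 4: 240 = 240
  disc 5: 230 = 230
  disc 6: 170 + 120 = 290
This matches the lower bound, so 6 is optimal.

6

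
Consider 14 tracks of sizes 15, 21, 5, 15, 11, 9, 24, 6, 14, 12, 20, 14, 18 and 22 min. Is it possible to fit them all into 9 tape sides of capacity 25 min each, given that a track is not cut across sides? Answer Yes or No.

No

Total = 206 min; ⌈206/25⌉ = 9.
The bound of 9 does not rule out 9, but exhaustive search shows no assignment into 9 tape sides of capacity 25 min exists — the minimum is 10.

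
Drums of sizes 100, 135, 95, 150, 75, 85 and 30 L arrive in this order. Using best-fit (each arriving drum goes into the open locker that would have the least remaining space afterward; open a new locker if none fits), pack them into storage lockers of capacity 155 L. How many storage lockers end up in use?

  100 → locker 1 (new)  [load 100/155]
  135 → locker 2 (new)  [load 135/155]
  95 → locker 3 (new)  [load 95/155]
  150 → locker 4 (new)  [load 150/155]
  75 → locker 5 (new)  [load 75/155]
  85 → locker 6 (new)  [load 85/155]
  30 → locker 1  [load 130/155]
6 storage lockers opened.

6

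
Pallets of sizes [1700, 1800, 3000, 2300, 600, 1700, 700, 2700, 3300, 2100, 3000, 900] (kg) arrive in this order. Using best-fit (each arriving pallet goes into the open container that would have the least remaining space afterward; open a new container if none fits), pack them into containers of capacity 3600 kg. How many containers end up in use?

8

  1700 → container 1 (new)  [load 1700/3600]
  1800 → container 1  [load 3500/3600]
  3000 → container 2 (new)  [load 3000/3600]
  2300 → container 3 (new)  [load 2300/3600]
  600 → container 2  [load 3600/3600]
  1700 → container 4 (new)  [load 1700/3600]
  700 → container 3  [load 3000/3600]
  2700 → container 5 (new)  [load 2700/3600]
  3300 → container 6 (new)  [load 3300/3600]
  2100 → container 7 (new)  [load 2100/3600]
  3000 → container 8 (new)  [load 3000/3600]
  900 → container 5  [load 3600/3600]
8 containers opened.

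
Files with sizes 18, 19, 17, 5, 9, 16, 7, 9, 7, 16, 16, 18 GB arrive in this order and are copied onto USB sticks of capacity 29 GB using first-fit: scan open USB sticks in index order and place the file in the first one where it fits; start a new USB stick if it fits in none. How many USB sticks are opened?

7

  18 → USB stick 1 (new)  [load 18/29]
  19 → USB stick 2 (new)  [load 19/29]
  17 → USB stick 3 (new)  [load 17/29]
  5 → USB stick 1  [load 23/29]
  9 → USB stick 2  [load 28/29]
  16 → USB stick 4 (new)  [load 16/29]
  7 → USB stick 3  [load 24/29]
  9 → USB stick 4  [load 25/29]
  7 → USB stick 5 (new)  [load 7/29]
  16 → USB stick 5  [load 23/29]
  16 → USB stick 6 (new)  [load 16/29]
  18 → USB stick 7 (new)  [load 18/29]
7 USB sticks opened.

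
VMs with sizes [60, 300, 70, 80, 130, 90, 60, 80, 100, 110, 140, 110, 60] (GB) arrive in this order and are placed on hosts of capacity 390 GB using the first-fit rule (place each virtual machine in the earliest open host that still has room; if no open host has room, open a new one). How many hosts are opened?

4

  60 → host 1 (new)  [load 60/390]
  300 → host 1  [load 360/390]
  70 → host 2 (new)  [load 70/390]
  80 → host 2  [load 150/390]
  130 → host 2  [load 280/390]
  90 → host 2  [load 370/390]
  60 → host 3 (new)  [load 60/390]
  80 → host 3  [load 140/390]
  100 → host 3  [load 240/390]
  110 → host 3  [load 350/390]
  140 → host 4 (new)  [load 140/390]
  110 → host 4  [load 250/390]
  60 → host 4  [load 310/390]
4 hosts opened.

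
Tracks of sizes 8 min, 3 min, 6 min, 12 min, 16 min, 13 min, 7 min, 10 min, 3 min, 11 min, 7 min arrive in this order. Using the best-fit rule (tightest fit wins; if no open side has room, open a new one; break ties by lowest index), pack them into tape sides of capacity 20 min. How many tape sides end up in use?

6

  8 → side 1 (new)  [load 8/20]
  3 → side 1  [load 11/20]
  6 → side 1  [load 17/20]
  12 → side 2 (new)  [load 12/20]
  16 → side 3 (new)  [load 16/20]
  13 → side 4 (new)  [load 13/20]
  7 → side 4  [load 20/20]
  10 → side 5 (new)  [load 10/20]
  3 → side 1  [load 20/20]
  11 → side 6 (new)  [load 11/20]
  7 → side 2  [load 19/20]
6 tape sides opened.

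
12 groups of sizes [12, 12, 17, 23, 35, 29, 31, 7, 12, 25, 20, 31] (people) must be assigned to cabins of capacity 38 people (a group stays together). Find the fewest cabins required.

Total = 35 + 31 + 31 + 29 + 25 + 23 + 20 + 17 + 12 + 12 + 12 + 7 = 254 people.
Lower bound: ⌈254/38⌉ = 7 cabins.
A packing using 8 cabins:
  cabin 1: 35 = 35
  cabin 2: 31 + 7 = 38
  cabin 3: 31 = 31
  cabin 4: 29 = 29
  cabin 5: 25 + 12 = 37
  cabin 6: 23 + 12 = 35
  cabin 7: 20 + 17 = 37
  cabin 8: 12 = 12
No arrangement into 7 cabins stays within capacity, so 8 is optimal.

8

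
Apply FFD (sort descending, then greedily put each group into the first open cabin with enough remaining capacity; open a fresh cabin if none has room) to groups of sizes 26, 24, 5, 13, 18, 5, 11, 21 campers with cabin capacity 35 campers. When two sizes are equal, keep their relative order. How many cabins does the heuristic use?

Sorted descending: 26, 24, 21, 18, 13, 11, 5, 5.
  26 → cabin 1 (new)  [load 26/35]
  24 → cabin 2 (new)  [load 24/35]
  21 → cabin 3 (new)  [load 21/35]
  18 → cabin 4 (new)  [load 18/35]
  13 → cabin 3  [load 34/35]
  11 → cabin 2  [load 35/35]
  5 → cabin 1  [load 31/35]
  5 → cabin 4  [load 23/35]
4 cabins opened.

4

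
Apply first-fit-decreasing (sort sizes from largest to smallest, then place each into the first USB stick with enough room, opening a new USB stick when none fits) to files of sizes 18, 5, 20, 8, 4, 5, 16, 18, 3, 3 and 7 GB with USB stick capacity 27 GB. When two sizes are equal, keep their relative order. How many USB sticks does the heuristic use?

Sorted descending: 20, 18, 18, 16, 8, 7, 5, 5, 4, 3, 3.
  20 → USB stick 1 (new)  [load 20/27]
  18 → USB stick 2 (new)  [load 18/27]
  18 → USB stick 3 (new)  [load 18/27]
  16 → USB stick 4 (new)  [load 16/27]
  8 → USB stick 2  [load 26/27]
  7 → USB stick 1  [load 27/27]
  5 → USB stick 3  [load 23/27]
  5 → USB stick 4  [load 21/27]
  4 → USB stick 3  [load 27/27]
  3 → USB stick 4  [load 24/27]
  3 → USB stick 4  [load 27/27]
4 USB sticks opened.

4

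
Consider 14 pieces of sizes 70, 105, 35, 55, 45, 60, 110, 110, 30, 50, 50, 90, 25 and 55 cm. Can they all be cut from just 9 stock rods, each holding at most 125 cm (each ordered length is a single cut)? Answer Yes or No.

A valid assignment using 8 stock rods:
  stock rod 1: 110 = 110
  stock rod 2: 110 = 110
  stock rod 3: 105 = 105
  stock rod 4: 90 + 35 = 125
  stock rod 5: 70 + 55 = 125
  stock rod 6: 60 + 55 = 115
  stock rod 7: 50 + 50 + 25 = 125
  stock rod 8: 45 + 30 = 75
That uses only 8 ≤ 9, so 9 stock rods are enough.

Yes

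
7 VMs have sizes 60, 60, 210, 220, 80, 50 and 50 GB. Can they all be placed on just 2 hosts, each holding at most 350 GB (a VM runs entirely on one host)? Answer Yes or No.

Total = 730 GB; ⌈730/350⌉ = 3.
At least 3 hosts are required, but only 2 are allowed.

No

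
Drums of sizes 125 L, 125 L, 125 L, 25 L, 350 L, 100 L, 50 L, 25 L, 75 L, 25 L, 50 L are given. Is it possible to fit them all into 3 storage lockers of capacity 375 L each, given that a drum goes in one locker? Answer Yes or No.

A valid assignment using 3 storage lockers:
  locker 1: 350 + 25 = 375
  locker 2: 125 + 125 + 125 = 375
  locker 3: 100 + 75 + 50 + 50 + 25 + 25 = 325
Every load is within 375 L, so 3 storage lockers suffice.

Yes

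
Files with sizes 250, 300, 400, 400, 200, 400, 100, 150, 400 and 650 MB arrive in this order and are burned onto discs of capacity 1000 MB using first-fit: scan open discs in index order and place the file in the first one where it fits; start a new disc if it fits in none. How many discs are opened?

  250 → disc 1 (new)  [load 250/1000]
  300 → disc 1  [load 550/1000]
  400 → disc 1  [load 950/1000]
  400 → disc 2 (new)  [load 400/1000]
  200 → disc 2  [load 600/1000]
  400 → disc 2  [load 1000/1000]
  100 → disc 3 (new)  [load 100/1000]
  150 → disc 3  [load 250/1000]
  400 → disc 3  [load 650/1000]
  650 → disc 4 (new)  [load 650/1000]
4 discs opened.

4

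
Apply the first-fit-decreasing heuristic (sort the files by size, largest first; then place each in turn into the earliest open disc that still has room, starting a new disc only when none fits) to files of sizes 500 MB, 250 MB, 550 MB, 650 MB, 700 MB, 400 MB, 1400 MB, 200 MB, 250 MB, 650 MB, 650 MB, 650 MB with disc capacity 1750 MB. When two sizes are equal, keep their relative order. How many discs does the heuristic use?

4

Sorted descending: 1400, 700, 650, 650, 650, 650, 550, 500, 400, 250, 250, 200.
  1400 → disc 1 (new)  [load 1400/1750]
  700 → disc 2 (new)  [load 700/1750]
  650 → disc 2  [load 1350/1750]
  650 → disc 3 (new)  [load 650/1750]
  650 → disc 3  [load 1300/1750]
  650 → disc 4 (new)  [load 650/1750]
  550 → disc 4  [load 1200/1750]
  500 → disc 4  [load 1700/1750]
  400 → disc 2  [load 1750/1750]
  250 → disc 1  [load 1650/1750]
  250 → disc 3  [load 1550/1750]
  200 → disc 3  [load 1750/1750]
4 discs opened.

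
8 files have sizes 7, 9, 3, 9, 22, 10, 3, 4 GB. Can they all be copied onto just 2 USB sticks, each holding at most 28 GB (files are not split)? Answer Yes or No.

No

Total = 67 GB; ⌈67/28⌉ = 3.
At least 3 USB sticks are required, but only 2 are allowed.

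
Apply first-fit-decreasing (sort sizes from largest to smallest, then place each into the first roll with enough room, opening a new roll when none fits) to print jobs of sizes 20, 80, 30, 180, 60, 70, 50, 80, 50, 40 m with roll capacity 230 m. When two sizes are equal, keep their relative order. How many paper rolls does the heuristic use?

Sorted descending: 180, 80, 80, 70, 60, 50, 50, 40, 30, 20.
  180 → roll 1 (new)  [load 180/230]
  80 → roll 2 (new)  [load 80/230]
  80 → roll 2  [load 160/230]
  70 → roll 2  [load 230/230]
  60 → roll 3 (new)  [load 60/230]
  50 → roll 1  [load 230/230]
  50 → roll 3  [load 110/230]
  40 → roll 3  [load 150/230]
  30 → roll 3  [load 180/230]
  20 → roll 3  [load 200/230]
3 paper rolls opened.

3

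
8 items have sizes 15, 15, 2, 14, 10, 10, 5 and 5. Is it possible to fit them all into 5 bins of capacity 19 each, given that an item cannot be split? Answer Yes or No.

Yes

A valid assignment using 5 bins:
  bin 1: 15 + 2 = 17
  bin 2: 15 = 15
  bin 3: 14 + 5 = 19
  bin 4: 10 + 5 = 15
  bin 5: 10 = 10
Every load is within 19, so 5 bins suffice.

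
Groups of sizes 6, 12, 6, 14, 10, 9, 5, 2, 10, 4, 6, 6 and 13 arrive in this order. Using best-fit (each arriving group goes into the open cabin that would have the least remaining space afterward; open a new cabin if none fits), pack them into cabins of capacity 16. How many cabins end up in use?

  6 → cabin 1 (new)  [load 6/16]
  12 → cabin 2 (new)  [load 12/16]
  6 → cabin 1  [load 12/16]
  14 → cabin 3 (new)  [load 14/16]
  10 → cabin 4 (new)  [load 10/16]
  9 → cabin 5 (new)  [load 9/16]
  5 → cabin 4  [load 15/16]
  2 → cabin 3  [load 16/16]
  10 → cabin 6 (new)  [load 10/16]
  4 → cabin 1  [load 16/16]
  6 → cabin 6  [load 16/16]
  6 → cabin 5  [load 15/16]
  13 → cabin 7 (new)  [load 13/16]
7 cabins opened.

7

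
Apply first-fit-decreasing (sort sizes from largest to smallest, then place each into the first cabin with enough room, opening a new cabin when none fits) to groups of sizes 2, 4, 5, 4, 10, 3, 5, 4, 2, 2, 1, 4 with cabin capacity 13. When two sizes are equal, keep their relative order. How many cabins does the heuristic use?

Sorted descending: 10, 5, 5, 4, 4, 4, 4, 3, 2, 2, 2, 1.
  10 → cabin 1 (new)  [load 10/13]
  5 → cabin 2 (new)  [load 5/13]
  5 → cabin 2  [load 10/13]
  4 → cabin 3 (new)  [load 4/13]
  4 → cabin 3  [load 8/13]
  4 → cabin 3  [load 12/13]
  4 → cabin 4 (new)  [load 4/13]
  3 → cabin 1  [load 13/13]
  2 → cabin 2  [load 12/13]
  2 → cabin 4  [load 6/13]
  2 → cabin 4  [load 8/13]
  1 → cabin 2  [load 13/13]
4 cabins opened.

4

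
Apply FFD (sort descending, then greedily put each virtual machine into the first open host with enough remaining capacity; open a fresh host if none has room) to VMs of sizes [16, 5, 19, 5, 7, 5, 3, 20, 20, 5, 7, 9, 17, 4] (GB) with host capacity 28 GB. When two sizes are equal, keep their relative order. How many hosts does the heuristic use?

Sorted descending: 20, 20, 19, 17, 16, 9, 7, 7, 5, 5, 5, 5, 4, 3.
  20 → host 1 (new)  [load 20/28]
  20 → host 2 (new)  [load 20/28]
  19 → host 3 (new)  [load 19/28]
  17 → host 4 (new)  [load 17/28]
  16 → host 5 (new)  [load 16/28]
  9 → host 3  [load 28/28]
  7 → host 1  [load 27/28]
  7 → host 2  [load 27/28]
  5 → host 4  [load 22/28]
  5 → host 4  [load 27/28]
  5 → host 5  [load 21/28]
  5 → host 5  [load 26/28]
  4 → host 6 (new)  [load 4/28]
  3 → host 6  [load 7/28]
6 hosts opened.

6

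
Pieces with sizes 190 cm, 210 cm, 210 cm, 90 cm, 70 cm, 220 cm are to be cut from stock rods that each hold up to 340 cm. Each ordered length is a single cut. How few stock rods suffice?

Total = 220 + 210 + 210 + 190 + 90 + 70 = 990 cm.
Lower bound: ⌈990/340⌉ = 3 stock rods.
Also, 4 pieces each exceed 170 cm, and no two of those can share a stock rod, so at least 4 stock rods are needed.
A packing using 4 stock rods:
  stock rod 1: 220 + 90 = 310
  stock rod 2: 210 + 70 = 280
  stock rod 3: 210 = 210
  stock rod 4: 190 = 190
This matches the lower bound, so 4 is optimal.

4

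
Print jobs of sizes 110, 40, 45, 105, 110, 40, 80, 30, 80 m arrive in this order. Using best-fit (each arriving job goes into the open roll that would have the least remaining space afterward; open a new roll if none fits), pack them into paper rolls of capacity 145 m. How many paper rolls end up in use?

  110 → roll 1 (new)  [load 110/145]
  40 → roll 2 (new)  [load 40/145]
  45 → roll 2  [load 85/145]
  105 → roll 3 (new)  [load 105/145]
  110 → roll 4 (new)  [load 110/145]
  40 → roll 3  [load 145/145]
  80 → roll 5 (new)  [load 80/145]
  30 → roll 1  [load 140/145]
  80 → roll 6 (new)  [load 80/145]
6 paper rolls opened.

6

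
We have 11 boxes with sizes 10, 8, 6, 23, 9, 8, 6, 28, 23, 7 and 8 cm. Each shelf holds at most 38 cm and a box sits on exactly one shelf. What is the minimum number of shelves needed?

4

Total = 28 + 23 + 23 + 10 + 9 + 8 + 8 + 8 + 7 + 6 + 6 = 136 cm.
Lower bound: ⌈136/38⌉ = 4 shelves.
A packing using 4 shelves:
  shelf 1: 28 + 10 = 38
  shelf 2: 23 + 9 + 6 = 38
  shelf 3: 23 + 8 + 7 = 38
  shelf 4: 8 + 8 + 6 = 22
This matches the lower bound, so 4 is optimal.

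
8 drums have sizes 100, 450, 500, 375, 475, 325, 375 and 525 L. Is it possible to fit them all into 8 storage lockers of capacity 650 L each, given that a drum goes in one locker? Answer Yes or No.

A valid assignment using 7 storage lockers:
  locker 1: 525 + 100 = 625
  locker 2: 500 = 500
  locker 3: 475 = 475
  locker 4: 450 = 450
  locker 5: 375 = 375
  locker 6: 375 = 375
  locker 7: 325 = 325
That uses only 7 ≤ 8, so 8 storage lockers are enough.

Yes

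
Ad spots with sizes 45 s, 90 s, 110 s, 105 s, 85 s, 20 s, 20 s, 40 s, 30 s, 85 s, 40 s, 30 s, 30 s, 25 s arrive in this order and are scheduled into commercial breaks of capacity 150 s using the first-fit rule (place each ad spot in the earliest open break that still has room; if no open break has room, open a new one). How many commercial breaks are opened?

  45 → break 1 (new)  [load 45/150]
  90 → break 1  [load 135/150]
  110 → break 2 (new)  [load 110/150]
  105 → break 3 (new)  [load 105/150]
  85 → break 4 (new)  [load 85/150]
  20 → break 2  [load 130/150]
  20 → break 2  [load 150/150]
  40 → break 3  [load 145/150]
  30 → break 4  [load 115/150]
  85 → break 5 (new)  [load 85/150]
  40 → break 5  [load 125/150]
  30 → break 4  [load 145/150]
  30 → break 6 (new)  [load 30/150]
  25 → break 5  [load 150/150]
6 commercial breaks opened.

6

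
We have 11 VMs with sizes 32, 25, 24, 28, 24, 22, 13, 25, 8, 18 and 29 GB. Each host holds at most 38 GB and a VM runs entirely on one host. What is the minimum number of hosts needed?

Total = 32 + 29 + 28 + 25 + 25 + 24 + 24 + 22 + 18 + 13 + 8 = 248 GB.
Lower bound: ⌈248/38⌉ = 7 hosts.
Also, 8 VMs each exceed 19 GB, and no two of those can share a host, so at least 8 hosts are needed.
A packing using 9 hosts:
  host 1: 32 = 32
  host 2: 29 + 8 = 37
  host 3: 28 = 28
  host 4: 25 + 13 = 38
  host 5: 25 = 25
  host 6: 24 = 24
  host 7: 24 = 24
  host 8: 22 = 22
  host 9: 18 = 18
No arrangement into 8 hosts stays within capacity, so 9 is optimal.

9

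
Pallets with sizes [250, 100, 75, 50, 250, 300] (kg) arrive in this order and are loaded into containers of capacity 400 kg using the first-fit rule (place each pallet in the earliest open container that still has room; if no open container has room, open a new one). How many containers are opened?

3

  250 → container 1 (new)  [load 250/400]
  100 → container 1  [load 350/400]
  75 → container 2 (new)  [load 75/400]
  50 → container 1  [load 400/400]
  250 → container 2  [load 325/400]
  300 → container 3 (new)  [load 300/400]
3 containers opened.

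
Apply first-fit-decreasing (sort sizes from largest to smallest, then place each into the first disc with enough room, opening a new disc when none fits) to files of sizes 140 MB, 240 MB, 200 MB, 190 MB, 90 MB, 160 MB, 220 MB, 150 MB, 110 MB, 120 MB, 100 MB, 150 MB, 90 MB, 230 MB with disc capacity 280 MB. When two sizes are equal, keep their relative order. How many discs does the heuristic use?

9

Sorted descending: 240, 230, 220, 200, 190, 160, 150, 150, 140, 120, 110, 100, 90, 90.
  240 → disc 1 (new)  [load 240/280]
  230 → disc 2 (new)  [load 230/280]
  220 → disc 3 (new)  [load 220/280]
  200 → disc 4 (new)  [load 200/280]
  190 → disc 5 (new)  [load 190/280]
  160 → disc 6 (new)  [load 160/280]
  150 → disc 7 (new)  [load 150/280]
  150 → disc 8 (new)  [load 150/280]
  140 → disc 9 (new)  [load 140/280]
  120 → disc 6  [load 280/280]
  110 → disc 7  [load 260/280]
  100 → disc 8  [load 250/280]
  90 → disc 5  [load 280/280]
  90 → disc 9  [load 230/280]
9 discs opened.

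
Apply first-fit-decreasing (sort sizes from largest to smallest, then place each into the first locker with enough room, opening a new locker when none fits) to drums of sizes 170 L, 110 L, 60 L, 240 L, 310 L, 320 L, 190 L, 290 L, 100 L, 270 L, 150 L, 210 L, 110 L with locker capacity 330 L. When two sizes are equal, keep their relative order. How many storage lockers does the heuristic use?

Sorted descending: 320, 310, 290, 270, 240, 210, 190, 170, 150, 110, 110, 100, 60.
  320 → locker 1 (new)  [load 320/330]
  310 → locker 2 (new)  [load 310/330]
  290 → locker 3 (new)  [load 290/330]
  270 → locker 4 (new)  [load 270/330]
  240 → locker 5 (new)  [load 240/330]
  210 → locker 6 (new)  [load 210/330]
  190 → locker 7 (new)  [load 190/330]
  170 → locker 8 (new)  [load 170/330]
  150 → locker 8  [load 320/330]
  110 → locker 6  [load 320/330]
  110 → locker 7  [load 300/330]
  100 → locker 9 (new)  [load 100/330]
  60 → locker 4  [load 330/330]
9 storage lockers opened.

9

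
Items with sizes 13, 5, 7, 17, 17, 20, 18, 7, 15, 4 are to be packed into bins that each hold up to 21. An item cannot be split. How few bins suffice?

Total = 20 + 18 + 17 + 17 + 15 + 13 + 7 + 7 + 5 + 4 = 123.
Lower bound: ⌈123/21⌉ = 6 bins.
A packing using 7 bins:
  bin 1: 20 = 20
  bin 2: 18 = 18
  bin 3: 17 + 4 = 21
  bin 4: 17 = 17
  bin 5: 15 + 5 = 20
  bin 6: 13 + 7 = 20
  bin 7: 7 = 7
No arrangement into 6 bins stays within capacity, so 7 is optimal.

7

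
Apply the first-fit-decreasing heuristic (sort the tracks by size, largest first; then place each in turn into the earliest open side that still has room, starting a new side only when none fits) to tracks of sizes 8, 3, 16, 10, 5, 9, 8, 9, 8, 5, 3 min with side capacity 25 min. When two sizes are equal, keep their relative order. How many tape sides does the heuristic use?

Sorted descending: 16, 10, 9, 9, 8, 8, 8, 5, 5, 3, 3.
  16 → side 1 (new)  [load 16/25]
  10 → side 2 (new)  [load 10/25]
  9 → side 1  [load 25/25]
  9 → side 2  [load 19/25]
  8 → side 3 (new)  [load 8/25]
  8 → side 3  [load 16/25]
  8 → side 3  [load 24/25]
  5 → side 2  [load 24/25]
  5 → side 4 (new)  [load 5/25]
  3 → side 4  [load 8/25]
  3 → side 4  [load 11/25]
4 tape sides opened.

4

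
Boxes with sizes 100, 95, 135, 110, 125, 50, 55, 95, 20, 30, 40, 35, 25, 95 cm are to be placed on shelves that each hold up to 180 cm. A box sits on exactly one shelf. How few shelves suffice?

7

Total = 135 + 125 + 110 + 100 + 95 + 95 + 95 + 55 + 50 + 40 + 35 + 30 + 25 + 20 = 1010 cm.
Lower bound: ⌈1010/180⌉ = 6 shelves.
Also, 7 boxes each exceed 90 cm, and no two of those can share a shelf, so at least 7 shelves are needed.
A packing using 7 shelves:
  shelf 1: 135 + 40 = 175
  shelf 2: 125 + 55 = 180
  shelf 3: 110 + 50 + 20 = 180
  shelf 4: 100 + 35 + 30 = 165
  shelf 5: 95 + 25 = 120
  shelf 6: 95 = 95
  shelf 7: 95 = 95
This matches the lower bound, so 7 is optimal.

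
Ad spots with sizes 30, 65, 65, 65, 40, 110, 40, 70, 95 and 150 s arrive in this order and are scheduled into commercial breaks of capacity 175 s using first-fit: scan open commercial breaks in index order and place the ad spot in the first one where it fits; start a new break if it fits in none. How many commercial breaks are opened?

5

  30 → break 1 (new)  [load 30/175]
  65 → break 1  [load 95/175]
  65 → break 1  [load 160/175]
  65 → break 2 (new)  [load 65/175]
  40 → break 2  [load 105/175]
  110 → break 3 (new)  [load 110/175]
  40 → break 2  [load 145/175]
  70 → break 4 (new)  [load 70/175]
  95 → break 4  [load 165/175]
  150 → break 5 (new)  [load 150/175]
5 commercial breaks opened.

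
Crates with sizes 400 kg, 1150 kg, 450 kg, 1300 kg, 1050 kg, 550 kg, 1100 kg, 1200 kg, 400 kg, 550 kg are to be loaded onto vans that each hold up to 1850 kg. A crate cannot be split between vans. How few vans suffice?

Total = 1300 + 1200 + 1150 + 1100 + 1050 + 550 + 550 + 450 + 400 + 400 = 8150 kg.
Lower bound: ⌈8150/1850⌉ = 5 vans.
A packing using 5 vans:
  van 1: 1300 + 550 = 1850
  van 2: 1200 + 550 = 1750
  van 3: 1150 + 450 = 1600
  van 4: 1100 + 400 = 1500
  van 5: 1050 + 400 = 1450
This matches the lower bound, so 5 is optimal.

5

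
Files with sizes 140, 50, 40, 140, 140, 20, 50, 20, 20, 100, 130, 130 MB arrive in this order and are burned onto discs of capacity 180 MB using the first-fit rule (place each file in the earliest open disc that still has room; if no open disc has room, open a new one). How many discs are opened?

7

  140 → disc 1 (new)  [load 140/180]
  50 → disc 2 (new)  [load 50/180]
  40 → disc 1  [load 180/180]
  140 → disc 3 (new)  [load 140/180]
  140 → disc 4 (new)  [load 140/180]
  20 → disc 2  [load 70/180]
  50 → disc 2  [load 120/180]
  20 → disc 2  [load 140/180]
  20 → disc 2  [load 160/180]
  100 → disc 5 (new)  [load 100/180]
  130 → disc 6 (new)  [load 130/180]
  130 → disc 7 (new)  [load 130/180]
7 discs opened.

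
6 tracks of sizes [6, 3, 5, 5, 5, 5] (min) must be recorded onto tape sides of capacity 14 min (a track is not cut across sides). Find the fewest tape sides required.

Total = 6 + 5 + 5 + 5 + 5 + 3 = 29 min.
Lower bound: ⌈29/14⌉ = 3 tape sides.
A packing using 3 tape sides:
  side 1: 6 + 5 + 3 = 14
  side 2: 5 + 5 = 10
  side 3: 5 = 5
This matches the lower bound, so 3 is optimal.

3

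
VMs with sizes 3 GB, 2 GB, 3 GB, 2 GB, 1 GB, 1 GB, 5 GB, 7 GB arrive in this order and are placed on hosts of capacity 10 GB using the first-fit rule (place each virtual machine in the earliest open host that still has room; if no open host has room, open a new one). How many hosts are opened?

3

  3 → host 1 (new)  [load 3/10]
  2 → host 1  [load 5/10]
  3 → host 1  [load 8/10]
  2 → host 1  [load 10/10]
  1 → host 2 (new)  [load 1/10]
  1 → host 2  [load 2/10]
  5 → host 2  [load 7/10]
  7 → host 3 (new)  [load 7/10]
3 hosts opened.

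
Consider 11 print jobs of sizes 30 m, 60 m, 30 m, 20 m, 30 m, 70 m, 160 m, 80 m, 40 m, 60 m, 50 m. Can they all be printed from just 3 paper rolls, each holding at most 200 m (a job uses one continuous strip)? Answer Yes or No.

Total = 630 m; ⌈630/200⌉ = 4.
At least 4 paper rolls are required, but only 3 are allowed.

No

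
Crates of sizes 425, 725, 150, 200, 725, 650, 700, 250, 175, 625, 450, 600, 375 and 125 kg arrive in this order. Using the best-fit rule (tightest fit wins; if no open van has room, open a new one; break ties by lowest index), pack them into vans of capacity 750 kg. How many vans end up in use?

10

  425 → van 1 (new)  [load 425/750]
  725 → van 2 (new)  [load 725/750]
  150 → van 1  [load 575/750]
  200 → van 3 (new)  [load 200/750]
  725 → van 4 (new)  [load 725/750]
  650 → van 5 (new)  [load 650/750]
  700 → van 6 (new)  [load 700/750]
  250 → van 3  [load 450/750]
  175 → van 1  [load 750/750]
  625 → van 7 (new)  [load 625/750]
  450 → van 8 (new)  [load 450/750]
  600 → van 9 (new)  [load 600/750]
  375 → van 10 (new)  [load 375/750]
  125 → van 7  [load 750/750]
10 vans opened.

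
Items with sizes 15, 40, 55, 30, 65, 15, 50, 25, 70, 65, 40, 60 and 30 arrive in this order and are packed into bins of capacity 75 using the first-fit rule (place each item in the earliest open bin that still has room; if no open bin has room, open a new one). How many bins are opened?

9

  15 → bin 1 (new)  [load 15/75]
  40 → bin 1  [load 55/75]
  55 → bin 2 (new)  [load 55/75]
  30 → bin 3 (new)  [load 30/75]
  65 → bin 4 (new)  [load 65/75]
  15 → bin 1  [load 70/75]
  50 → bin 5 (new)  [load 50/75]
  25 → bin 3  [load 55/75]
  70 → bin 6 (new)  [load 70/75]
  65 → bin 7 (new)  [load 65/75]
  40 → bin 8 (new)  [load 40/75]
  60 → bin 9 (new)  [load 60/75]
  30 → bin 8  [load 70/75]
9 bins opened.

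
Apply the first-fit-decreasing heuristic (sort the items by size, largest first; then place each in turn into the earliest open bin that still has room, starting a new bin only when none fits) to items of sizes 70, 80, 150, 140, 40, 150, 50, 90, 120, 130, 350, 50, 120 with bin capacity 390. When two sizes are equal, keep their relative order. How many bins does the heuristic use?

Sorted descending: 350, 150, 150, 140, 130, 120, 120, 90, 80, 70, 50, 50, 40.
  350 → bin 1 (new)  [load 350/390]
  150 → bin 2 (new)  [load 150/390]
  150 → bin 2  [load 300/390]
  140 → bin 3 (new)  [load 140/390]
  130 → bin 3  [load 270/390]
  120 → bin 3  [load 390/390]
  120 → bin 4 (new)  [load 120/390]
  90 → bin 2  [load 390/390]
  80 → bin 4  [load 200/390]
  70 → bin 4  [load 270/390]
  50 → bin 4  [load 320/390]
  50 → bin 4  [load 370/390]
  40 → bin 1  [load 390/390]
4 bins opened.

4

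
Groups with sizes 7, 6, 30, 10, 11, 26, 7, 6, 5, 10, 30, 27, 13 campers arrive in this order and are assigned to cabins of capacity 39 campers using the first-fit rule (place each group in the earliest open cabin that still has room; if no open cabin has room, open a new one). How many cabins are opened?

  7 → cabin 1 (new)  [load 7/39]
  6 → cabin 1  [load 13/39]
  30 → cabin 2 (new)  [load 30/39]
  10 → cabin 1  [load 23/39]
  11 → cabin 1  [load 34/39]
  26 → cabin 3 (new)  [load 26/39]
  7 → cabin 2  [load 37/39]
  6 → cabin 3  [load 32/39]
  5 → cabin 1  [load 39/39]
  10 → cabin 4 (new)  [load 10/39]
  30 → cabin 5 (new)  [load 30/39]
  27 → cabin 4  [load 37/39]
  13 → cabin 6 (new)  [load 13/39]
6 cabins opened.

6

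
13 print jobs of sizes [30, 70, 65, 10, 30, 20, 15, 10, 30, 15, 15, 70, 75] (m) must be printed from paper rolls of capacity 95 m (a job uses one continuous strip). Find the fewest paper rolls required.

5

Total = 75 + 70 + 70 + 65 + 30 + 30 + 30 + 20 + 15 + 15 + 15 + 10 + 10 = 455 m.
Lower bound: ⌈455/95⌉ = 5 paper rolls.
A packing using 5 paper rolls:
  roll 1: 75 + 20 = 95
  roll 2: 70 + 15 + 10 = 95
  roll 3: 70 + 15 + 10 = 95
  roll 4: 65 + 30 = 95
  roll 5: 30 + 30 + 15 = 75
This matches the lower bound, so 5 is optimal.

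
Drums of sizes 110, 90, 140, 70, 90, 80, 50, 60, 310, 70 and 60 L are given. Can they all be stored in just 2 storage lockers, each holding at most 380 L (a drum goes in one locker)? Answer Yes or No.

Total = 1130 L; ⌈1130/380⌉ = 3.
At least 3 storage lockers are required, but only 2 are allowed.

No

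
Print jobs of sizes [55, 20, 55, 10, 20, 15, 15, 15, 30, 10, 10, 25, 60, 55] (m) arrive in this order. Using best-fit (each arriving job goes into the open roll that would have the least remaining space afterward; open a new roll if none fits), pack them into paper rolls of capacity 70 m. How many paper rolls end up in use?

  55 → roll 1 (new)  [load 55/70]
  20 → roll 2 (new)  [load 20/70]
  55 → roll 3 (new)  [load 55/70]
  10 → roll 1  [load 65/70]
  20 → roll 2  [load 40/70]
  15 → roll 3  [load 70/70]
  15 → roll 2  [load 55/70]
  15 → roll 2  [load 70/70]
  30 → roll 4 (new)  [load 30/70]
  10 → roll 4  [load 40/70]
  10 → roll 4  [load 50/70]
  25 → roll 5 (new)  [load 25/70]
  60 → roll 6 (new)  [load 60/70]
  55 → roll 7 (new)  [load 55/70]
7 paper rolls opened.

7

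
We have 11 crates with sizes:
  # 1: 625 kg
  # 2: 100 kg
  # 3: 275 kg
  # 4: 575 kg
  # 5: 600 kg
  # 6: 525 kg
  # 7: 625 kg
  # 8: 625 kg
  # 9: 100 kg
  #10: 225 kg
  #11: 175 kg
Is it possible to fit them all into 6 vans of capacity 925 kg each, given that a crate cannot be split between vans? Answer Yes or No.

Yes

A valid assignment using 6 vans:
  van 1: 625 + 275 = 900
  van 2: 625 + 225 = 850
  van 3: 625 + 175 + 100 = 900
  van 4: 600 + 100 = 700
  van 5: 575 = 575
  van 6: 525 = 525
Every load is within 925 kg, so 6 vans suffice.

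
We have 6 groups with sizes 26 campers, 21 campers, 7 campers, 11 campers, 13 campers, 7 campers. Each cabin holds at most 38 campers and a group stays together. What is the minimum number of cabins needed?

3

Total = 26 + 21 + 13 + 11 + 7 + 7 = 85 campers.
Lower bound: ⌈85/38⌉ = 3 cabins.
A packing using 3 cabins:
  cabin 1: 26 + 11 = 37
  cabin 2: 21 + 13 = 34
  cabin 3: 7 + 7 = 14
This matches the lower bound, so 3 is optimal.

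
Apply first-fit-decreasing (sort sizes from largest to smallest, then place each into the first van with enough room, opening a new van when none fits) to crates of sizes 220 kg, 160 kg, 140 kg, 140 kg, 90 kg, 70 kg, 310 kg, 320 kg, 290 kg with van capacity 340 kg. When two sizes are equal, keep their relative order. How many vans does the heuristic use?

6

Sorted descending: 320, 310, 290, 220, 160, 140, 140, 90, 70.
  320 → van 1 (new)  [load 320/340]
  310 → van 2 (new)  [load 310/340]
  290 → van 3 (new)  [load 290/340]
  220 → van 4 (new)  [load 220/340]
  160 → van 5 (new)  [load 160/340]
  140 → van 5  [load 300/340]
  140 → van 6 (new)  [load 140/340]
  90 → van 4  [load 310/340]
  70 → van 6  [load 210/340]
6 vans opened.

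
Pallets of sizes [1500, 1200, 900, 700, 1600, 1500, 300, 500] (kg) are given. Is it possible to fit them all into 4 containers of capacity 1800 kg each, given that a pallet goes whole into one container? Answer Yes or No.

Total = 8200 kg; ⌈8200/1800⌉ = 5.
At least 5 containers are required, but only 4 are allowed.

No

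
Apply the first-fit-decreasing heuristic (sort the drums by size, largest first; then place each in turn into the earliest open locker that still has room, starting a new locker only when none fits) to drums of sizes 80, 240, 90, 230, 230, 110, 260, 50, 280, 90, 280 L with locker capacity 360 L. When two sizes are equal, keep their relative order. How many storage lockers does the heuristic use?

Sorted descending: 280, 280, 260, 240, 230, 230, 110, 90, 90, 80, 50.
  280 → locker 1 (new)  [load 280/360]
  280 → locker 2 (new)  [load 280/360]
  260 → locker 3 (new)  [load 260/360]
  240 → locker 4 (new)  [load 240/360]
  230 → locker 5 (new)  [load 230/360]
  230 → locker 6 (new)  [load 230/360]
  110 → locker 4  [load 350/360]
  90 → locker 3  [load 350/360]
  90 → locker 5  [load 320/360]
  80 → locker 1  [load 360/360]
  50 → locker 2  [load 330/360]
6 storage lockers opened.

6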